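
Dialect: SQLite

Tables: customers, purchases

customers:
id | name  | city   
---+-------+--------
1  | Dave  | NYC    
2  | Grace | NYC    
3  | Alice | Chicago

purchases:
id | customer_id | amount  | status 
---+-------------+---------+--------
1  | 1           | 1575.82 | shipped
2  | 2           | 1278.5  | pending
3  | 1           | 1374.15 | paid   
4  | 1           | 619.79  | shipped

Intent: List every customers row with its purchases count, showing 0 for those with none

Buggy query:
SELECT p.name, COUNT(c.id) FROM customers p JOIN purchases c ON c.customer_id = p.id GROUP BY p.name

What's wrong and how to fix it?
Bug: An inner join excludes parents with zero children

Fix: Use LEFT JOIN so parents without children still appear (COUNT(c.id) gives 0)

Corrected query:
SELECT p.name, COUNT(c.id) FROM customers p LEFT JOIN purchases c ON c.customer_id = p.id GROUP BY p.name

Result:
name  | COUNT(c.id)
------+------------
Alice | 0          
Dave  | 3          
Grace | 1          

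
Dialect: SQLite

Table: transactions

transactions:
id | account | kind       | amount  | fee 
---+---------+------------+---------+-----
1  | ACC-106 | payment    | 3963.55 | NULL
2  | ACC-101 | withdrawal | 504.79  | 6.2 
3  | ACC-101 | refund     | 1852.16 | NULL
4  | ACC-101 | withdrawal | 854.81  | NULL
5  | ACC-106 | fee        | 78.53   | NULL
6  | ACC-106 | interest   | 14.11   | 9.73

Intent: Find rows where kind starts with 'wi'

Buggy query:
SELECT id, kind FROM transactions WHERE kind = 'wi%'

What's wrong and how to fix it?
Bug: '=' compares the literal string including the % character; pattern matching needs LIKE

Fix: Use LIKE for wildcard pattern matching

Corrected query:
SELECT id, kind FROM transactions WHERE kind LIKE 'wi%'

Result:
id | kind      
---+-----------
2  | withdrawal
4  | withdrawal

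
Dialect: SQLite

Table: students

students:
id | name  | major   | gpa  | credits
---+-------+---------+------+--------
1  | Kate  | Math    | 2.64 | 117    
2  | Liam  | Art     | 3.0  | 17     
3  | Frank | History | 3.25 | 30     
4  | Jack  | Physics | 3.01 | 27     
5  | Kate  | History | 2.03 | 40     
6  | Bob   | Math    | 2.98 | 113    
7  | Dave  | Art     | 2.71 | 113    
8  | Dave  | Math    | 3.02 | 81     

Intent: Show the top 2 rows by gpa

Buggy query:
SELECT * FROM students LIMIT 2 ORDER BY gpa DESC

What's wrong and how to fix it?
Bug: LIMIT must come after ORDER BY

Fix: Sort with ORDER BY, then apply LIMIT

Corrected query:
SELECT * FROM students ORDER BY gpa DESC LIMIT 2

Result:
id | name  | major   | gpa  | credits
---+-------+---------+------+--------
3  | Frank | History | 3.25 | 30     
8  | Dave  | Math    | 3.02 | 81     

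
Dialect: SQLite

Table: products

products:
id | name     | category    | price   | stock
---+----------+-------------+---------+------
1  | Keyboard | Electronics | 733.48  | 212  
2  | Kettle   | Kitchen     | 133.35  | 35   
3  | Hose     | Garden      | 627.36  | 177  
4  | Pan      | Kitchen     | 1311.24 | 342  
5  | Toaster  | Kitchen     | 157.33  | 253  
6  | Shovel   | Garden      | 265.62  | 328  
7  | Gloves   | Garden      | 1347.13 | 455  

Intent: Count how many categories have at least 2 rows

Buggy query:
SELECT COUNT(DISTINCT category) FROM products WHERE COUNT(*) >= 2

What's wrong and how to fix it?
Bug: COUNT(*) cannot appear in WHERE; the per-group count doesn't exist yet

Fix: Group first with HAVING COUNT(*) >= 2, then COUNT the resulting groups

Corrected query:
SELECT COUNT(*) FROM (SELECT category FROM products GROUP BY category HAVING COUNT(*) >= 2)

Result:
COUNT(*)
--------
2       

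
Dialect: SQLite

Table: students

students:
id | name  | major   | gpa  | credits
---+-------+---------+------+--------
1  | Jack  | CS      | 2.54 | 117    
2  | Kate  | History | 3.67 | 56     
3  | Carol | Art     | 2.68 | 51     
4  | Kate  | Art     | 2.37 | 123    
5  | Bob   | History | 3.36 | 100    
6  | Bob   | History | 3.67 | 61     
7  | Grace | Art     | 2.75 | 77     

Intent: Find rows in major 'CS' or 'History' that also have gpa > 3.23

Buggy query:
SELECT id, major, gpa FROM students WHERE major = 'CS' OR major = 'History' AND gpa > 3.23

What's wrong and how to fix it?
Bug: Without parentheses, AND is evaluated before OR, so the gpa filter only applies to the 'History' branch

Fix: Group the OR with parentheses (or use IN), then AND the threshold

Corrected query:
SELECT id, major, gpa FROM students WHERE (major = 'CS' OR major = 'History') AND gpa > 3.23

Result:
id | major   | gpa 
---+---------+-----
2  | History | 3.67
5  | History | 3.36
6  | History | 3.67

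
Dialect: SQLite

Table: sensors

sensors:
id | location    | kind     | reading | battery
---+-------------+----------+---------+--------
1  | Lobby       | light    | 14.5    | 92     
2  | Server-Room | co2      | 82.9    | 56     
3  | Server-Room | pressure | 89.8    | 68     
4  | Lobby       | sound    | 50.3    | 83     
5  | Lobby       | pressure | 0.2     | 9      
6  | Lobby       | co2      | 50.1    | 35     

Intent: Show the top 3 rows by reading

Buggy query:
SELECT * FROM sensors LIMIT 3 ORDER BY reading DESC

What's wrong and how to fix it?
Bug: ORDER BY cannot follow LIMIT; LIMIT is the final clause

Fix: Swap the clauses: ORDER BY first, then LIMIT

Corrected query:
SELECT * FROM sensors ORDER BY reading DESC LIMIT 3

Result:
id | location    | kind     | reading | battery
---+-------------+----------+---------+--------
3  | Server-Room | pressure | 89.8    | 68     
2  | Server-Room | co2      | 82.9    | 56     
4  | Lobby       | sound    | 50.3    | 83     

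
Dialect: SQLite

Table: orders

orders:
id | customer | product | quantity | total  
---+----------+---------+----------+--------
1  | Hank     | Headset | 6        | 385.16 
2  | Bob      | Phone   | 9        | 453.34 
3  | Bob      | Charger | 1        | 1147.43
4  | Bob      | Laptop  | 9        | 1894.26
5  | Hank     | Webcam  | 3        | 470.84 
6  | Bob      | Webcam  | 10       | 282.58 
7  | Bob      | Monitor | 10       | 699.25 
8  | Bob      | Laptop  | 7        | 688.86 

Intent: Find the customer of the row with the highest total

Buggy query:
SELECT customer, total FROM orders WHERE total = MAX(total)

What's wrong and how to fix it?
Bug: MAX(total) is an aggregate and cannot be used directly in WHERE

Fix: Use a subquery: WHERE total = (SELECT MAX(total) FROM orders)

Corrected query:
SELECT customer, total FROM orders WHERE total = (SELECT MAX(total) FROM orders)

Result:
customer | total  
---------+--------
Bob      | 1894.26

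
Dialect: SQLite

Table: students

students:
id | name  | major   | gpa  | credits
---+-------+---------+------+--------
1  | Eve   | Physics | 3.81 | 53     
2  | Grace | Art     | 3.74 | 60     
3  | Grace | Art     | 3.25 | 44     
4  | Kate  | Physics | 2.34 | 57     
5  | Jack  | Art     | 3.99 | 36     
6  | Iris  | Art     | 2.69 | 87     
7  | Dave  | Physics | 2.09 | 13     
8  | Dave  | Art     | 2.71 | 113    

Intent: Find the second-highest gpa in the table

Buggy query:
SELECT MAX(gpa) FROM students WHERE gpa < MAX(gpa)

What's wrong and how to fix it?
Bug: The inner MAX is an aggregate inside WHERE, which is not allowed

Fix: Compute the overall MAX in a subquery, then take MAX of rows below it

Corrected query:
SELECT MAX(gpa) FROM students WHERE gpa < (SELECT MAX(gpa) FROM students)

Result:
MAX(gpa)
--------
3.81    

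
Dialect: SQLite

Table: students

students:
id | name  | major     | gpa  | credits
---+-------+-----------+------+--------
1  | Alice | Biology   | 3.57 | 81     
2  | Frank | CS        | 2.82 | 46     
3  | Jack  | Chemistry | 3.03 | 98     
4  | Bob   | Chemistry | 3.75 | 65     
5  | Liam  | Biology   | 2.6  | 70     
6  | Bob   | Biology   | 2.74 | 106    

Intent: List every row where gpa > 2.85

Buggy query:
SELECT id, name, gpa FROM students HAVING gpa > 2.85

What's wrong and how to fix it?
Bug: This is a non-aggregate query (no GROUP BY, no aggregates), so in SQLite the HAVING clause is invalid here; a row-level condition belongs in WHERE

Fix: Use WHERE for row-level filtering

Corrected query:
SELECT id, name, gpa FROM students WHERE gpa > 2.85

Result:
id | name  | gpa 
---+-------+-----
1  | Alice | 3.57
3  | Jack  | 3.03
4  | Bob   | 3.75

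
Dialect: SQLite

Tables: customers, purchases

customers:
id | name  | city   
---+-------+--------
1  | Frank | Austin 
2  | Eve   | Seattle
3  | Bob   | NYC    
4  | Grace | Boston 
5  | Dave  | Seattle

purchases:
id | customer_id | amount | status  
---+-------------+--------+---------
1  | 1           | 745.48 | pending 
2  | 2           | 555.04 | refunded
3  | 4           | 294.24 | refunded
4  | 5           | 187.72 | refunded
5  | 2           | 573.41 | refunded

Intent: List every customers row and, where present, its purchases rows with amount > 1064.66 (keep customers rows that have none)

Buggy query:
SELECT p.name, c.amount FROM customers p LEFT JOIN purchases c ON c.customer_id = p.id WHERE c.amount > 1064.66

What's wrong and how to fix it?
Bug: Filtering c.amount in WHERE discards the NULL rows produced by LEFT JOIN, turning it into an inner join

Fix: Move the right-table condition into the ON clause so unmatched parents are kept

Corrected query:
SELECT p.name, c.amount FROM customers p LEFT JOIN purchases c ON c.customer_id = p.id AND c.amount > 1064.66

Result:
name  | amount
------+-------
Frank | NULL  
Eve   | NULL  
Bob   | NULL  
Grace | NULL  
Dave  | NULL  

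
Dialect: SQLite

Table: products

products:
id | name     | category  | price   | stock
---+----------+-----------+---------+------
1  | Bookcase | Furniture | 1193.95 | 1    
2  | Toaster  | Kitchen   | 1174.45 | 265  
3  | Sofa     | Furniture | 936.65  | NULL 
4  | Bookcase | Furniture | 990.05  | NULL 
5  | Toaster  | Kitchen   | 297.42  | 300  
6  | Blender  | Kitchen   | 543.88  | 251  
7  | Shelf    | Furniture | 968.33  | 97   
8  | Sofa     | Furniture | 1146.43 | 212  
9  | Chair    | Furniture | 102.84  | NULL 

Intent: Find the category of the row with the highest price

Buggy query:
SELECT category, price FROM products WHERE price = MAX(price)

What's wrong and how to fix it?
Bug: WHERE is evaluated per row; an aggregate over the whole table isn't defined there

Fix: Wrap MAX in a scalar subquery so WHERE compares against a single value

Corrected query:
SELECT category, price FROM products WHERE price = (SELECT MAX(price) FROM products)

Result:
category  | price  
----------+--------
Furniture | 1193.95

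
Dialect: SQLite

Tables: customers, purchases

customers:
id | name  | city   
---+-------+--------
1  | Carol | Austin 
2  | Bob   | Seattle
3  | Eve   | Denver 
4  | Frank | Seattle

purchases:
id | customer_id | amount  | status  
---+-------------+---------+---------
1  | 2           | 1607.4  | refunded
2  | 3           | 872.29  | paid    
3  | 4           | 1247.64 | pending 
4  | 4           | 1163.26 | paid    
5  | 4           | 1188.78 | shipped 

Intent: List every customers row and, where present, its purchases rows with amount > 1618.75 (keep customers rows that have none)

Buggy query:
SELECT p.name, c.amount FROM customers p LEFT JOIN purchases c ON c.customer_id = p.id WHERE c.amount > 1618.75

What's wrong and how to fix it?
Bug: A WHERE condition on the right-hand table after LEFT JOIN drops unmatched parents

Fix: Move the right-table condition into the ON clause so unmatched parents are kept

Corrected query:
SELECT p.name, c.amount FROM customers p LEFT JOIN purchases c ON c.customer_id = p.id AND c.amount > 1618.75

Result:
name  | amount
------+-------
Carol | NULL  
Bob   | NULL  
Eve   | NULL  
Frank | NULL  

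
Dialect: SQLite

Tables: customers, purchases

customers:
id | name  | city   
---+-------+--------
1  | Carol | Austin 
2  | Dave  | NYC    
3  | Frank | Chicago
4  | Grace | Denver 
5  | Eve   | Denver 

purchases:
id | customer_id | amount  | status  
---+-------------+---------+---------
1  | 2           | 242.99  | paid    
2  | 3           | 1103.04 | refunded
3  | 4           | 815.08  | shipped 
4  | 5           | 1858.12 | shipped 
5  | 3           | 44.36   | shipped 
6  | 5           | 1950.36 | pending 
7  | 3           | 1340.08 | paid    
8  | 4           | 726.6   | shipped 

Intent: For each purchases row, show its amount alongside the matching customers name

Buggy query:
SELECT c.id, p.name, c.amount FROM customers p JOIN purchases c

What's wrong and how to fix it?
Bug: JOIN with no ON clause produces a cartesian product; every purchases row pairs with every customers row

Fix: Specify the join condition linking the foreign key to the parent id

Corrected query:
SELECT c.id, p.name, c.amount FROM customers p JOIN purchases c ON c.customer_id = p.id

Result:
id | name  | amount 
---+-------+--------
1  | Dave  | 242.99 
2  | Frank | 1103.04
3  | Grace | 815.08 
4  | Eve   | 1858.12
5  | Frank | 44.36  
6  | Eve   | 1950.36
7  | Frank | 1340.08
8  | Grace | 726.6  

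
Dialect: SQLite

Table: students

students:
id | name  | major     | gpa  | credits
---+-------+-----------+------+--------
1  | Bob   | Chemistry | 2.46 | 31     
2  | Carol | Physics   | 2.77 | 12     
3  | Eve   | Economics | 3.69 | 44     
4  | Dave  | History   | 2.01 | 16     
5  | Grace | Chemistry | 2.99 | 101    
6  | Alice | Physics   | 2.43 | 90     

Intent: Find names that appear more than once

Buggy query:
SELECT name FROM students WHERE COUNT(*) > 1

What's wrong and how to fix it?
Bug: COUNT(*) is an aggregate and cannot be used in WHERE

Fix: Group first, then use HAVING for the count condition

Corrected query:
SELECT name FROM students GROUP BY name HAVING COUNT(*) > 1

Result:
(no rows)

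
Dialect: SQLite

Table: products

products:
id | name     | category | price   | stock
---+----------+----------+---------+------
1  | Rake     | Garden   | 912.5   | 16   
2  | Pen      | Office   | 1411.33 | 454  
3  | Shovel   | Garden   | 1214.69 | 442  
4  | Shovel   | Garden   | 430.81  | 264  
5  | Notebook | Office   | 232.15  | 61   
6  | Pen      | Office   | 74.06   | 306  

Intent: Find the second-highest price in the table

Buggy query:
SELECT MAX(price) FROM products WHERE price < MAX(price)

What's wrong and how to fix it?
Bug: MAX(price) on the right of the comparison is an aggregate-in-WHERE error

Fix: Put the inner MAX in a scalar subquery

Corrected query:
SELECT MAX(price) FROM products WHERE price < (SELECT MAX(price) FROM products)

Result:
MAX(price)
----------
1214.69   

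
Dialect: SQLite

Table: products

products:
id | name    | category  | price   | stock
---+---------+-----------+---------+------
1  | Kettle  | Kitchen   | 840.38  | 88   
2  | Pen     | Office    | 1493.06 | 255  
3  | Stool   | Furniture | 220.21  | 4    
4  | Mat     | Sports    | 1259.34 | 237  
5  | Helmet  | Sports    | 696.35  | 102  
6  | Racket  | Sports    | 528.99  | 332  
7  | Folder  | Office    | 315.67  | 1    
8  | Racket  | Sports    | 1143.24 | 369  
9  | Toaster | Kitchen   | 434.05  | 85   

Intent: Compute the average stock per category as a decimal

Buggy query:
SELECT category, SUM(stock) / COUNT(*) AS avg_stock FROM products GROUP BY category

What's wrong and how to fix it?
Bug: Both operands are integers, so '/' performs integer division and truncates

Fix: Cast one side to REAL so the division keeps the fractional part

Corrected query:
SELECT category, SUM(stock) * 1.0 / COUNT(*) AS avg_stock FROM products GROUP BY category

Result:
category  | avg_stock
----------+----------
Furniture | 4        
Kitchen   | 86.5     
Office    | 128      
Sports    | 260      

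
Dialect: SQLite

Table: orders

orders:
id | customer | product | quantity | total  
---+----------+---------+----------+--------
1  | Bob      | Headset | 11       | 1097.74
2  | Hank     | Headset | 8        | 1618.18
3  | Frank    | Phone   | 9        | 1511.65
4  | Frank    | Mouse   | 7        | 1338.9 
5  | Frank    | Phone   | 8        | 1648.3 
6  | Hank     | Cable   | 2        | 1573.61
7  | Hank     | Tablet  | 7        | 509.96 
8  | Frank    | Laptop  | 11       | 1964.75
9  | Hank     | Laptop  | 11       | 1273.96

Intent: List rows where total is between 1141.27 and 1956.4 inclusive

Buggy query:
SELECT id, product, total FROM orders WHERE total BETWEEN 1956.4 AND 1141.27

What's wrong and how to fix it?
Bug: The bounds are reversed; BETWEEN a AND b requires a <= b to match anything

Fix: Swap the bounds so the smaller value comes first

Corrected query:
SELECT id, product, total FROM orders WHERE total BETWEEN 1141.27 AND 1956.4

Result:
id | product | total  
---+---------+--------
2  | Headset | 1618.18
3  | Phone   | 1511.65
4  | Mouse   | 1338.9 
5  | Phone   | 1648.3 
6  | Cable   | 1573.61
9  | Laptop  | 1273.96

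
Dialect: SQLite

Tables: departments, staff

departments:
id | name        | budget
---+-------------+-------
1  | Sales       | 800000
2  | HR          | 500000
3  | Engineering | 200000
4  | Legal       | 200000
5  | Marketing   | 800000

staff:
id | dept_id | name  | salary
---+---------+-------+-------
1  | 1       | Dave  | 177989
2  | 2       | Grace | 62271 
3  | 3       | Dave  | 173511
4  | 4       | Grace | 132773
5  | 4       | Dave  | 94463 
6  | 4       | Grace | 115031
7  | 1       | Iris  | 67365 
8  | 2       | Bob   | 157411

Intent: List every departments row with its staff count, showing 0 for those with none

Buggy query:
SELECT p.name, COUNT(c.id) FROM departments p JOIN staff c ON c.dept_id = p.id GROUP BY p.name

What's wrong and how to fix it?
Bug: INNER JOIN drops departments rows that have no matching staff rows

Fix: Use LEFT JOIN so parents without children still appear (COUNT(c.id) gives 0)

Corrected query:
SELECT p.name, COUNT(c.id) FROM departments p LEFT JOIN staff c ON c.dept_id = p.id GROUP BY p.name

Result:
name        | COUNT(c.id)
------------+------------
Engineering | 1          
HR          | 2          
Legal       | 3          
Marketing   | 0          
Sales       | 2          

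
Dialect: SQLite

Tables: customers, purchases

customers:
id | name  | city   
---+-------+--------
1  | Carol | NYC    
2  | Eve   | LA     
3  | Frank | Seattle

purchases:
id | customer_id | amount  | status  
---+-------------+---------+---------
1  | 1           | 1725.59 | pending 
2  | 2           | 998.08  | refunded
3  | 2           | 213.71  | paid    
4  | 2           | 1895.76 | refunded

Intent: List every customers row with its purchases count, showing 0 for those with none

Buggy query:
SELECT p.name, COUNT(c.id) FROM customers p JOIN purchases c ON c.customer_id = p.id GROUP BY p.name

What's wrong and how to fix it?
Bug: INNER JOIN drops customers rows that have no matching purchases rows

Fix: Use LEFT JOIN so parents without children still appear (COUNT(c.id) gives 0)

Corrected query:
SELECT p.name, COUNT(c.id) FROM customers p LEFT JOIN purchases c ON c.customer_id = p.id GROUP BY p.name

Result:
name  | COUNT(c.id)
------+------------
Carol | 1          
Eve   | 3          
Frank | 0          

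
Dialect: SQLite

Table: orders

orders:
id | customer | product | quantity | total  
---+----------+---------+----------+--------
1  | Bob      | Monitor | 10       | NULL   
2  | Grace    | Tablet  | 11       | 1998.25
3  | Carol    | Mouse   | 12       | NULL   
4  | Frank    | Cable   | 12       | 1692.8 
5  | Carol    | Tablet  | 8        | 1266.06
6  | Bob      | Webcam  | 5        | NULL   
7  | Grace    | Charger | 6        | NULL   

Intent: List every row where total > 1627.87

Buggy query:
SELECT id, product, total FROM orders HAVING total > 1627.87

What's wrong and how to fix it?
Bug: HAVING filters the output of aggregation, but this query has no GROUP BY and no aggregate functions, so SQLite rejects it (HAVING clause on a non-aggregate query); the condition here is per row

Fix: Use WHERE for row-level filtering

Corrected query:
SELECT id, product, total FROM orders WHERE total > 1627.87

Result:
id | product | total  
---+---------+--------
2  | Tablet  | 1998.25
4  | Cable   | 1692.8 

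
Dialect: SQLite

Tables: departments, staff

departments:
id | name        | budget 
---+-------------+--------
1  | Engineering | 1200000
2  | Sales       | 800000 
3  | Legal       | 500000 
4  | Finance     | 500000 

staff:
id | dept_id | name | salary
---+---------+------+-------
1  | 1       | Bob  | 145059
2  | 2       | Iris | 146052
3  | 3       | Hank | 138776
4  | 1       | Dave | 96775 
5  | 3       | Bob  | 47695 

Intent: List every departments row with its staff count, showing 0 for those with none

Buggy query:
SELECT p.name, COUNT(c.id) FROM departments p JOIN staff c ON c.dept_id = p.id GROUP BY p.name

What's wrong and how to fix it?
Bug: An inner join excludes parents with zero children

Fix: Switch to LEFT JOIN to retain unmatched parent rows

Corrected query:
SELECT p.name, COUNT(c.id) FROM departments p LEFT JOIN staff c ON c.dept_id = p.id GROUP BY p.name

Result:
name        | COUNT(c.id)
------------+------------
Engineering | 2          
Finance     | 0          
Legal       | 2          
Sales       | 1          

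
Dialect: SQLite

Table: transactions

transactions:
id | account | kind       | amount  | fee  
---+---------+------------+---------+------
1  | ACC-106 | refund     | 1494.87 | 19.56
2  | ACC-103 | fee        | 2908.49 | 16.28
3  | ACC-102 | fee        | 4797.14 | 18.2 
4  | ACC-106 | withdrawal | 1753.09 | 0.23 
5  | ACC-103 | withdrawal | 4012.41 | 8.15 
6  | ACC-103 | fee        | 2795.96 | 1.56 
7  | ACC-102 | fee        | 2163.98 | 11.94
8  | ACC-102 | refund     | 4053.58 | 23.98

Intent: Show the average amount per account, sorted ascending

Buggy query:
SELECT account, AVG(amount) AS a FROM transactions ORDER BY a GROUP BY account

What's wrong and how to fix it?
Bug: ORDER BY appears before GROUP BY; SQL clause order requires GROUP BY first

Fix: Reorder: SELECT … FROM … GROUP BY … ORDER BY …

Corrected query:
SELECT account, AVG(amount) AS a FROM transactions GROUP BY account ORDER BY a

Result:
account | a          
--------+------------
ACC-106 | 1623.98    
ACC-103 | 3238.953333
ACC-102 | 3671.566667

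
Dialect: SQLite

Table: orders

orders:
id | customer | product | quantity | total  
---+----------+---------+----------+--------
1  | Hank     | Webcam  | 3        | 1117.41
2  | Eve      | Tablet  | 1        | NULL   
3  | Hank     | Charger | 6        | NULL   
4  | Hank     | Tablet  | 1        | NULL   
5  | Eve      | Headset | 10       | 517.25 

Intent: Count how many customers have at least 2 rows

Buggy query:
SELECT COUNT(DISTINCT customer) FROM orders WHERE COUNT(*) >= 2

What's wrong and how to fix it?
Bug: COUNT(*) cannot appear in WHERE; the per-group count doesn't exist yet

Fix: Group first with HAVING COUNT(*) >= 2, then COUNT the resulting groups

Corrected query:
SELECT COUNT(*) FROM (SELECT customer FROM orders GROUP BY customer HAVING COUNT(*) >= 2)

Result:
COUNT(*)
--------
2       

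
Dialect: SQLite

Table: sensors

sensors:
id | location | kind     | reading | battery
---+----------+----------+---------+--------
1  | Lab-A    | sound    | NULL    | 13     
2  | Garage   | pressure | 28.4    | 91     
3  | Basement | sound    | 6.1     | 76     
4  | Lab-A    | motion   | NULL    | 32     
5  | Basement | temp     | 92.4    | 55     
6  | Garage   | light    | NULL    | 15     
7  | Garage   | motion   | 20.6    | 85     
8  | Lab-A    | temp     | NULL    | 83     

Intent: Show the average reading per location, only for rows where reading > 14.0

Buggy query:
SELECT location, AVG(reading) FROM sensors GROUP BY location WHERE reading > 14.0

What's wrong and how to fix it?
Bug: Row-level WHERE must come before GROUP BY in the clause order

Fix: Move the WHERE clause before GROUP BY

Corrected query:
SELECT location, AVG(reading) FROM sensors WHERE reading > 14.0 GROUP BY location

Result:
location | AVG(reading)
---------+-------------
Basement | 92.4        
Garage   | 24.5        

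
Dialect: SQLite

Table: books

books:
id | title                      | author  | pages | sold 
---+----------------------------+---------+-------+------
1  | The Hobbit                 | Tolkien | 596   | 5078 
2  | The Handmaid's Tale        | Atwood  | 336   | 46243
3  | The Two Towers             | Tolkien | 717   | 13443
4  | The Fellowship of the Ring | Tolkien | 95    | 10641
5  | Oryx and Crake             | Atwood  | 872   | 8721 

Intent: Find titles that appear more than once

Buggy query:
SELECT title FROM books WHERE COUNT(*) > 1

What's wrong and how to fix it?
Bug: COUNT(*) is an aggregate and cannot be used in WHERE

Fix: GROUP BY title, then filter groups with HAVING COUNT(*) > 1

Corrected query:
SELECT title FROM books GROUP BY title HAVING COUNT(*) > 1

Result:
(no rows)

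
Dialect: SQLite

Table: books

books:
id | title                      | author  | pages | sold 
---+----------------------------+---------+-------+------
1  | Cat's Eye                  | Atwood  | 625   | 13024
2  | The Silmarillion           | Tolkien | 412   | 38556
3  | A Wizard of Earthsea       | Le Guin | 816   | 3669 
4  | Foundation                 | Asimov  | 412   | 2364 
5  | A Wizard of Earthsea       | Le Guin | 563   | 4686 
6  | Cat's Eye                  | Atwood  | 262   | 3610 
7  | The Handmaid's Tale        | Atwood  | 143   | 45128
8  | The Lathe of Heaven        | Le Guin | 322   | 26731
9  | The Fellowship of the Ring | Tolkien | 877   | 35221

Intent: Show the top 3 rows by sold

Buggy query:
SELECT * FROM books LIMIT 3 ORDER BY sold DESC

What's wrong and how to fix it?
Bug: LIMIT must come after ORDER BY

Fix: Sort with ORDER BY, then apply LIMIT

Corrected query:
SELECT * FROM books ORDER BY sold DESC LIMIT 3

Result:
id | title                      | author  | pages | sold 
---+----------------------------+---------+-------+------
7  | The Handmaid's Tale        | Atwood  | 143   | 45128
2  | The Silmarillion           | Tolkien | 412   | 38556
9  | The Fellowship of the Ring | Tolkien | 877   | 35221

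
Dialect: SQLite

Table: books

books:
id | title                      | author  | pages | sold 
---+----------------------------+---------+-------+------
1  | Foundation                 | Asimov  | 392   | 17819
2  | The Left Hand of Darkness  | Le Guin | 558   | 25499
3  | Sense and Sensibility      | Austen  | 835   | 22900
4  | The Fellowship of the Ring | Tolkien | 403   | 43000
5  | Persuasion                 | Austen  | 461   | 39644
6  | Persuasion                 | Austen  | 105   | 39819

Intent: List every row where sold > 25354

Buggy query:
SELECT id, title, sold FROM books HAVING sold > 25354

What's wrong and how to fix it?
Bug: HAVING filters the output of aggregation, but this query has no GROUP BY and no aggregate functions, so SQLite rejects it (HAVING clause on a non-aggregate query); the condition here is per row

Fix: Use WHERE for row-level filtering

Corrected query:
SELECT id, title, sold FROM books WHERE sold > 25354

Result:
id | title                      | sold 
---+----------------------------+------
2  | The Left Hand of Darkness  | 25499
4  | The Fellowship of the Ring | 43000
5  | Persuasion                 | 39644
6  | Persuasion                 | 39819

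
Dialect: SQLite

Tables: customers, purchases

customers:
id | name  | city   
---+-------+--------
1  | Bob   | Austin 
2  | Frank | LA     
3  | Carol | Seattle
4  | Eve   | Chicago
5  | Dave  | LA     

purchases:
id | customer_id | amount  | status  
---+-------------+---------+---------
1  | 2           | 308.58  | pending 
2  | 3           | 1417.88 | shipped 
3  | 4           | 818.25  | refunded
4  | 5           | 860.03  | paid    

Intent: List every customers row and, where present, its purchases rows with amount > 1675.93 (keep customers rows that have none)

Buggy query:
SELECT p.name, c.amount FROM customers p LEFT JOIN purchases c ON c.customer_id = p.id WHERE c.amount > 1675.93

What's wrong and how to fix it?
Bug: Filtering c.amount in WHERE discards the NULL rows produced by LEFT JOIN, turning it into an inner join

Fix: Put 'c.amount > 1675.93' in the JOIN's ON clause instead of WHERE

Corrected query:
SELECT p.name, c.amount FROM customers p LEFT JOIN purchases c ON c.customer_id = p.id AND c.amount > 1675.93

Result:
name  | amount
------+-------
Bob   | NULL  
Frank | NULL  
Carol | NULL  
Eve   | NULL  
Dave  | NULL  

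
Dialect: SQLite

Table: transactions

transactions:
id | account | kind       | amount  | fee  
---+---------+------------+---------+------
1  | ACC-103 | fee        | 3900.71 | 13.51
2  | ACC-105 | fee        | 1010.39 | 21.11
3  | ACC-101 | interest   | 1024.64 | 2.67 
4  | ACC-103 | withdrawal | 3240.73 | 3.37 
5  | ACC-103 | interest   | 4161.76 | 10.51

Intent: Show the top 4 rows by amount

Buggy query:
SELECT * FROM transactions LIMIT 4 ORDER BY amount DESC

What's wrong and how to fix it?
Bug: LIMIT must come after ORDER BY

Fix: Sort with ORDER BY, then apply LIMIT

Corrected query:
SELECT * FROM transactions ORDER BY amount DESC LIMIT 4

Result:
id | account | kind       | amount  | fee  
---+---------+------------+---------+------
5  | ACC-103 | interest   | 4161.76 | 10.51
1  | ACC-103 | fee        | 3900.71 | 13.51
4  | ACC-103 | withdrawal | 3240.73 | 3.37 
3  | ACC-101 | interest   | 1024.64 | 2.67 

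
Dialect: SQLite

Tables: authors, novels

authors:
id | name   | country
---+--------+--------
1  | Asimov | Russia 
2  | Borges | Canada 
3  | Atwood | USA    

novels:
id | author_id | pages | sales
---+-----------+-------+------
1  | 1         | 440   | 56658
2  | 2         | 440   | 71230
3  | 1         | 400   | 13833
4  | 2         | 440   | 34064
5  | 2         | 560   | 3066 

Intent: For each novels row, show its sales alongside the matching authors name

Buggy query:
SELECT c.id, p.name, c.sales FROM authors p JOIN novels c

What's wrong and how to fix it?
Bug: JOIN with no ON clause produces a cartesian product; every novels row pairs with every authors row

Fix: Add ON c.author_id = p.id to the JOIN

Corrected query:
SELECT c.id, p.name, c.sales FROM authors p JOIN novels c ON c.author_id = p.id

Result:
id | name   | sales
---+--------+------
1  | Asimov | 56658
2  | Borges | 71230
3  | Asimov | 13833
4  | Borges | 34064
5  | Borges | 3066 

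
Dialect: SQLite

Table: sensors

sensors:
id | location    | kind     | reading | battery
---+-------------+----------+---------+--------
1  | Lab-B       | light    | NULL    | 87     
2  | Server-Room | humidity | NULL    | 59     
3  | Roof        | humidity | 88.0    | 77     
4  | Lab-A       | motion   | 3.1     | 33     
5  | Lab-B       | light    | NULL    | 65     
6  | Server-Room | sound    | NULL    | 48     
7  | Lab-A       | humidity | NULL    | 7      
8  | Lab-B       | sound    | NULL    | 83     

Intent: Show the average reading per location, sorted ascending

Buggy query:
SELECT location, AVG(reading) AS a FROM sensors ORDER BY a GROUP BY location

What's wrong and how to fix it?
Bug: ORDER BY appears before GROUP BY; SQL clause order requires GROUP BY first

Fix: Reorder: SELECT … FROM … GROUP BY … ORDER BY …

Corrected query:
SELECT location, AVG(reading) AS a FROM sensors GROUP BY location ORDER BY a

Result:
location    | a   
------------+-----
Lab-B       | NULL
Server-Room | NULL
Lab-A       | 3.1 
Roof        | 88  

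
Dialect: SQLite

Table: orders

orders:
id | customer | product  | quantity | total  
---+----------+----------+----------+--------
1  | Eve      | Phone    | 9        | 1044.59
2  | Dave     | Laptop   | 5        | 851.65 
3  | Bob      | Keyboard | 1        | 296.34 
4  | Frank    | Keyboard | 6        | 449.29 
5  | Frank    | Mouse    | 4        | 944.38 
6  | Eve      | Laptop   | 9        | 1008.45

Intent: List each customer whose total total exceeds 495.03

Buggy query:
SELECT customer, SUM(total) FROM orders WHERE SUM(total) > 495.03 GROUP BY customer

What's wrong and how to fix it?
Bug: Aggregate functions cannot appear in a WHERE clause

Fix: Use HAVING (which filters groups after aggregation) instead of WHERE

Corrected query:
SELECT customer, SUM(total) FROM orders GROUP BY customer HAVING SUM(total) > 495.03

Result:
customer | SUM(total)
---------+-----------
Dave     | 851.65    
Eve      | 2053.04   
Frank    | 1393.67   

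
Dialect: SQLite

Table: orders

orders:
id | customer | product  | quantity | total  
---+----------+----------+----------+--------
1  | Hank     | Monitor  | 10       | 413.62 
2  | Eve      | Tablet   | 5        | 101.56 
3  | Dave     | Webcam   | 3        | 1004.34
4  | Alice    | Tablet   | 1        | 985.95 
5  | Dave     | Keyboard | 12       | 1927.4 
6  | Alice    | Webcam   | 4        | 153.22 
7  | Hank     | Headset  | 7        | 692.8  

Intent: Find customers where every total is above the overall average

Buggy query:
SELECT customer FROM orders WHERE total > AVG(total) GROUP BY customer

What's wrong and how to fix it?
Bug: WHERE evaluates per row before aggregation, so AVG() is unavailable

Fix: Use a subquery for AVG and a HAVING MIN(...) filter so the condition holds for every row in the group

Corrected query:
SELECT customer FROM orders GROUP BY customer HAVING MIN(total) > (SELECT AVG(total) FROM orders)

Result:
customer
--------
Dave    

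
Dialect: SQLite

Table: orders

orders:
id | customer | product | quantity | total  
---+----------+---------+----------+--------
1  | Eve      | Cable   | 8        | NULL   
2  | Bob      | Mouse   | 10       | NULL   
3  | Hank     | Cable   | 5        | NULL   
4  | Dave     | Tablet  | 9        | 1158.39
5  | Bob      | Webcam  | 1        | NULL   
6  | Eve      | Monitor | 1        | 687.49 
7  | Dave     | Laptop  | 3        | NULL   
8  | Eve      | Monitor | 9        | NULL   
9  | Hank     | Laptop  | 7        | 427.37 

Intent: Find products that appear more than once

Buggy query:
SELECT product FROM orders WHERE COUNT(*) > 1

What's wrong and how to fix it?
Bug: WHERE can't reference COUNT(*); aggregates are computed after WHERE

Fix: Group first, then use HAVING for the count condition

Corrected query:
SELECT product FROM orders GROUP BY product HAVING COUNT(*) > 1

Result:
product
-------
Cable  
Laptop 
Monitor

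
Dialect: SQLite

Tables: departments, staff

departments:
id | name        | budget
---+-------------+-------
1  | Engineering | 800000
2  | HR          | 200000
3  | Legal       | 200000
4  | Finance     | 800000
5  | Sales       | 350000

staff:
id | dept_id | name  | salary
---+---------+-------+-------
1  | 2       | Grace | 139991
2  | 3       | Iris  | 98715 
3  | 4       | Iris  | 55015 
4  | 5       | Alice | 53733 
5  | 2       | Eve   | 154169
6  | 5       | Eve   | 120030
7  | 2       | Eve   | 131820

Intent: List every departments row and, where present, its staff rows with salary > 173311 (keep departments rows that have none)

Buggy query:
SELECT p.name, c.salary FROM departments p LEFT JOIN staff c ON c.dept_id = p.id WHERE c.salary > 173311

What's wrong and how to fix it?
Bug: Filtering c.salary in WHERE discards the NULL rows produced by LEFT JOIN, turning it into an inner join

Fix: Put 'c.salary > 173311' in the JOIN's ON clause instead of WHERE

Corrected query:
SELECT p.name, c.salary FROM departments p LEFT JOIN staff c ON c.dept_id = p.id AND c.salary > 173311

Result:
name        | salary
------------+-------
Engineering | NULL  
HR          | NULL  
Legal       | NULL  
Finance     | NULL  
Sales       | NULL  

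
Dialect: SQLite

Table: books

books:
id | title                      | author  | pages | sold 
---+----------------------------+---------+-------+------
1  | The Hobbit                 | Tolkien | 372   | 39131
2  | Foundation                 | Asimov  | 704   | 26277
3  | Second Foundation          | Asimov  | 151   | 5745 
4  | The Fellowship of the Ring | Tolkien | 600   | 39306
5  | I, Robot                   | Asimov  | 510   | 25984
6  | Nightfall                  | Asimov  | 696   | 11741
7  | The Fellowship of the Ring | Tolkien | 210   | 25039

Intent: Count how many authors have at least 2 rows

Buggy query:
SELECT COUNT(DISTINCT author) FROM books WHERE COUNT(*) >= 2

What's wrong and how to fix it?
Bug: WHERE filters individual rows, not groups, so a group-level COUNT is invalid there

Fix: Use a subquery that GROUPs and filters with HAVING, then count its rows

Corrected query:
SELECT COUNT(*) FROM (SELECT author FROM books GROUP BY author HAVING COUNT(*) >= 2)

Result:
COUNT(*)
--------
2       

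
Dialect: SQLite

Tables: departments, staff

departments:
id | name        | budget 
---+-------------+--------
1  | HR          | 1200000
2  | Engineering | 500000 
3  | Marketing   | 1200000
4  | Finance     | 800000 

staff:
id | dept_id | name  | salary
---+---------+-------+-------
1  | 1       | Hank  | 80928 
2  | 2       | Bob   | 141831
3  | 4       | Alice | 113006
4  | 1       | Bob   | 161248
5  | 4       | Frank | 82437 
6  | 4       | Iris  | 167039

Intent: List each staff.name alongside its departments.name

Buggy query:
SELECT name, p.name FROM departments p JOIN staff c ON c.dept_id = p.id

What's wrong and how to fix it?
Bug: Both tables have a 'name' column; the unqualified reference is ambiguous

Fix: Qualify the column with its table alias (c.name)

Corrected query:
SELECT c.name, p.name FROM departments p JOIN staff c ON c.dept_id = p.id

Result:
name  | name       
------+------------
Hank  | HR         
Bob   | Engineering
Alice | Finance    
Bob   | HR         
Frank | Finance    
Iris  | Finance    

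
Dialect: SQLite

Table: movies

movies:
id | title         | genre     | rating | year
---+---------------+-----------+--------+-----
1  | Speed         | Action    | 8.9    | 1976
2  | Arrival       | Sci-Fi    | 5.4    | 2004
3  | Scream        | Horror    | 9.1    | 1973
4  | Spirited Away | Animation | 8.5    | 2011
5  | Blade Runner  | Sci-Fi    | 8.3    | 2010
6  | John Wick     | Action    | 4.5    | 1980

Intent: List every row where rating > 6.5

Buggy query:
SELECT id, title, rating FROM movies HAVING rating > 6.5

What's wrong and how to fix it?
Bug: HAVING filters the output of aggregation, but this query has no GROUP BY and no aggregate functions, so SQLite rejects it (HAVING clause on a non-aggregate query); the condition here is per row

Fix: Replace HAVING with WHERE since the condition applies to individual rows

Corrected query:
SELECT id, title, rating FROM movies WHERE rating > 6.5

Result:
id | title         | rating
---+---------------+-------
1  | Speed         | 8.9   
3  | Scream        | 9.1   
4  | Spirited Away | 8.5   
5  | Blade Runner  | 8.3   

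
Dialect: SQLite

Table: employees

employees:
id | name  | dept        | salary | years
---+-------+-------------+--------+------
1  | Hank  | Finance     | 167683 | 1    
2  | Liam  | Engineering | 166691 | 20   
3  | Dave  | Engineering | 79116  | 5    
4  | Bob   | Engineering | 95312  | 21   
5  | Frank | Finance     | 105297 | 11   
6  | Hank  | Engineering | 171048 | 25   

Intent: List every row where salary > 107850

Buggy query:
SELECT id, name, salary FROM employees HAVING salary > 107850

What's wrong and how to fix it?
Bug: HAVING filters the output of aggregation, but this query has no GROUP BY and no aggregate functions, so SQLite rejects it (HAVING clause on a non-aggregate query); the condition here is per row

Fix: Use WHERE for row-level filtering

Corrected query:
SELECT id, name, salary FROM employees WHERE salary > 107850

Result:
id | name | salary
---+------+-------
1  | Hank | 167683
2  | Liam | 166691
6  | Hank | 171048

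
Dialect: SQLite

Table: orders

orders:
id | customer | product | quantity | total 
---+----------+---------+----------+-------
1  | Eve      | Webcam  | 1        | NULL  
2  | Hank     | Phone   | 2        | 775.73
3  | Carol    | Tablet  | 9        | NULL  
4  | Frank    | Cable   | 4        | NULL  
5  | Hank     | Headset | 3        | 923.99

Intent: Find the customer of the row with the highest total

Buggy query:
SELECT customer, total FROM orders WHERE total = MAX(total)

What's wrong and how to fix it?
Bug: MAX(total) is an aggregate and cannot be used directly in WHERE

Fix: Use a subquery: WHERE total = (SELECT MAX(total) FROM orders)

Corrected query:
SELECT customer, total FROM orders WHERE total = (SELECT MAX(total) FROM orders)

Result:
customer | total 
---------+-------
Hank     | 923.99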